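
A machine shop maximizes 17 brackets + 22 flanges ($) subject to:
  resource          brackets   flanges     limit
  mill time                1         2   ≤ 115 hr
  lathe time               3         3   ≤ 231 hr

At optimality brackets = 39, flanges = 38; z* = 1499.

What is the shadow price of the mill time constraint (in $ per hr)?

5

Check each constraint at x*: mill time 115/115 (tight); lathe time 231/231 (tight).
From A_Bᵀ y = c: 1·y_mill time + 3·y_lathe time = 17; 2·y_mill time + 3·y_lathe time = 22.
This yields shadow prices y_mill time = 5, y_lathe time = 4.
Shadow price of mill time = 5.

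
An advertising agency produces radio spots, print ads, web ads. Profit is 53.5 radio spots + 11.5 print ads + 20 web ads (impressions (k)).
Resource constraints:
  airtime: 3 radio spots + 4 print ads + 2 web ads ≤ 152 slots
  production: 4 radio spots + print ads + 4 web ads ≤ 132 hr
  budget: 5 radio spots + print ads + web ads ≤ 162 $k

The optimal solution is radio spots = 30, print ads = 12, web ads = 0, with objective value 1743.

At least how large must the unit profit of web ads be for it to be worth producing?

23.5

Check each constraint at x*: airtime 138/152 (slack 14); production 132/132 (tight); budget 162/162 (tight).
Slack constraints have shadow price 0 (complementary slackness).
Dual feasibility on the basic columns requires 4·y_production + 5·y_budget = 53.5, 1·y_production + 1·y_budget = 11.5.
This yields shadow prices y_production = 4, y_budget = 7.5.
web ads enters the basis when its profit ≥ yᵀa₃ = 4·4 + 7.5·1 = 23.5.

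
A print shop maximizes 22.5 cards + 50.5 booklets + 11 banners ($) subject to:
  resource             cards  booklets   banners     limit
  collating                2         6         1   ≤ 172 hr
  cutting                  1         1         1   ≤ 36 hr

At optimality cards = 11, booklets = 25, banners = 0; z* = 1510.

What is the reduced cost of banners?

-4.5

Check each constraint at x*: collating 172/172 (tight); cutting 36/36 (tight).
Dual feasibility on the basic columns requires 2·y_collating + 1·y_cutting = 22.5, 6·y_collating + 1·y_cutting = 50.5.
→ y_collating = 7 and y_cutting = 8.5.
Reduced cost of banners: c₃ − yᵀa₃ = 11 − (7·1 + 8.5·1) = 11 − 15.5 = -4.5.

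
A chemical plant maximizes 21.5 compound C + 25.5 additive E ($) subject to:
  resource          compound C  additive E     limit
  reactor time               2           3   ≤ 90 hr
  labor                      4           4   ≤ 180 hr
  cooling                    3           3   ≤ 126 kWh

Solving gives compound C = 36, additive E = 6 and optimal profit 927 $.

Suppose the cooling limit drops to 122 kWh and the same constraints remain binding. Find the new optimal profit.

At the optimum: reactor time uses 90 of 90 (binding); labor uses 168 of 180 (slack = 12); cooling uses 126 of 126 (binding).
Since labor is not tight, its dual is 0.
From A_Bᵀ y = c: 2·y_reactor time + 3·y_cooling = 21.5; 3·y_reactor time + 3·y_cooling = 25.5.
This yields shadow prices y_reactor time = 4, y_cooling = 4.5.
Δz = y_cooling·Δb = 4.5 × (-4) = -18, so new z* = 927 − 18 = 909.

909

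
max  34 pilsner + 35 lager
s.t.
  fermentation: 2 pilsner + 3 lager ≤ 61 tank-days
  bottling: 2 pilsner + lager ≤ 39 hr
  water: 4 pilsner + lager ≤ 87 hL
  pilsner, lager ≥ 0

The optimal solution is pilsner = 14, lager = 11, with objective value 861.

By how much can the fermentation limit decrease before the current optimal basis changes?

Binding constraints: fermentation, bottling. The basis is B = [[2,3],[2,1]] with det -4.
Per unit decrease in fermentation, x* moves by d = (0.25, -0.5).
The basis stays optimal until lager reaches 0; allowable decrease = 22 tank-days.

22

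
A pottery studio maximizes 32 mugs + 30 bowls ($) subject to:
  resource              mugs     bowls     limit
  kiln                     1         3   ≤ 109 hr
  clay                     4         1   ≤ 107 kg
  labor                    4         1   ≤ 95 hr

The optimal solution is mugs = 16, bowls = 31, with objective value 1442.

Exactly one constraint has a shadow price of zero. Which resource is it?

clay

kiln: 109/109 (binding)
clay: 95/107 (slack 12)
labor: 95/95 (binding)
By complementary slackness, a constraint with positive slack has shadow price 0 → clay.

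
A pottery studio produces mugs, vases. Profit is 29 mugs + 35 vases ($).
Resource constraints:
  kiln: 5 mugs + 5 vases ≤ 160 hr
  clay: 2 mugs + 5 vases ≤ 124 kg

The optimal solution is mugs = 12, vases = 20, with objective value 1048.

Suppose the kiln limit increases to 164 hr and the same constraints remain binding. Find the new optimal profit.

Check each constraint at x*: kiln 160/160 (tight); clay 124/124 (tight).
From A_Bᵀ y = c: 5·y_kiln + 2·y_clay = 29; 5·y_kiln + 5·y_clay = 35.
This yields shadow prices y_kiln = 5, y_clay = 2.
Δz = y_kiln·Δb = 5 × (4) = 20, so new z* = 1048 + 20 = 1068.

1068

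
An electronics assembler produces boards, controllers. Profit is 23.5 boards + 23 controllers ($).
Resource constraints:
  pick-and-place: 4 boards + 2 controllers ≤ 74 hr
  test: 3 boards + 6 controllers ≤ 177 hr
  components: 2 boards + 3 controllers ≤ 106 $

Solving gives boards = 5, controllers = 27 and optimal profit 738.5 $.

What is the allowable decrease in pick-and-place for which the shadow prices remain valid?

15

Binding constraints: pick-and-place, test. The basis is B = [[4,2],[3,6]] with det 18.
Per unit decrease in pick-and-place, x* moves by d = (-0.3333, 0.1667).
The basis stays optimal until boards reaches 0; allowable decrease = 15 hr.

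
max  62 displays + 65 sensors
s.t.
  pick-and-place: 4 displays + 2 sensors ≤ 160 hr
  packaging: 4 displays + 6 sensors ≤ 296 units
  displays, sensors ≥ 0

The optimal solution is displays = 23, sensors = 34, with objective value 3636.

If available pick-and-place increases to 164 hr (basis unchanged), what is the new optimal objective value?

3664

Check each constraint at x*: pick-and-place 160/160 (tight); packaging 296/296 (tight).
From A_Bᵀ y = c: 4·y_pick-and-place + 4·y_packaging = 62; 2·y_pick-and-place + 6·y_packaging = 65.
Solving: y_pick-and-place = 7, y_packaging = 8.5.
Δz = y_pick-and-place·Δb = 7 × (4) = 28, so new z* = 3636 + 28 = 3664.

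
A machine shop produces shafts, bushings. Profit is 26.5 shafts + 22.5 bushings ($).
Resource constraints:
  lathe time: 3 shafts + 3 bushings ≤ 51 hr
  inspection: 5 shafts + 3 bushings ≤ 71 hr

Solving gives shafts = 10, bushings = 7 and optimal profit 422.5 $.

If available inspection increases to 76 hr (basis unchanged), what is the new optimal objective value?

432.5

Both lathe time and inspection are binding at x*.
The binding rows give the dual system: 3·y_lathe time + 5·y_inspection = 26.5 and 3·y_lathe time + 3·y_inspection = 22.5.
Solving: y_lathe time = 5.5, y_inspection = 2.
Δz = y_inspection·Δb = 2 × (5) = 10, so new z* = 422.5 + 10 = 432.5.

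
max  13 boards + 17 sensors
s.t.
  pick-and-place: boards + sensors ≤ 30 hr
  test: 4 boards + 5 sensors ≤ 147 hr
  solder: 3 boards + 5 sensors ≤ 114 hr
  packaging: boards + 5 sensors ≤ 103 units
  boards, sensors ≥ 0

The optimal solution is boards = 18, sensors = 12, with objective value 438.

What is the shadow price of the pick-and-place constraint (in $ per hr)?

7

At the optimum: pick-and-place uses 30 of 30 (binding); test uses 132 of 147 (slack = 15); solder uses 114 of 114 (binding); packaging uses 78 of 103 (slack = 25).
Slack constraints have shadow price 0 (complementary slackness).
From A_Bᵀ y = c: 1·y_pick-and-place + 3·y_solder = 13; 1·y_pick-and-place + 5·y_solder = 17.
This yields shadow prices y_pick-and-place = 7, y_solder = 2.
Shadow price of pick-and-place = 7.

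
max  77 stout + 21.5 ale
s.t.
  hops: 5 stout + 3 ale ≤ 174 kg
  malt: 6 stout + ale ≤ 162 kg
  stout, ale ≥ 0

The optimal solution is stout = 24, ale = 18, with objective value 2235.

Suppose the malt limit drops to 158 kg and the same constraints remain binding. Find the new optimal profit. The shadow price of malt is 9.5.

2197

Δb = -4, so new z* = 2235 + (9.5)·(-4) = 2235 − 38 = 2197.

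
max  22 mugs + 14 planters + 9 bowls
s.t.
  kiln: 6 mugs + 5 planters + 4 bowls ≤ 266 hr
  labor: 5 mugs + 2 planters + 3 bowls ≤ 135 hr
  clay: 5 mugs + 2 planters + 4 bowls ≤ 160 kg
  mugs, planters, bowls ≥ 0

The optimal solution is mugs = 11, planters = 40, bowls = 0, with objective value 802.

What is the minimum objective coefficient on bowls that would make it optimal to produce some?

14

Check each constraint at x*: kiln 266/266 (tight); labor 135/135 (tight); clay 135/160 (slack 25).
Since clay is not tight, its dual is 0.
The binding rows give the dual system: 6·y_kiln + 5·y_labor = 22 and 5·y_kiln + 2·y_labor = 14.
Solving: y_kiln = 2, y_labor = 2.
bowls enters the basis when its profit ≥ yᵀa₃ = 2·4 + 2·3 = 14.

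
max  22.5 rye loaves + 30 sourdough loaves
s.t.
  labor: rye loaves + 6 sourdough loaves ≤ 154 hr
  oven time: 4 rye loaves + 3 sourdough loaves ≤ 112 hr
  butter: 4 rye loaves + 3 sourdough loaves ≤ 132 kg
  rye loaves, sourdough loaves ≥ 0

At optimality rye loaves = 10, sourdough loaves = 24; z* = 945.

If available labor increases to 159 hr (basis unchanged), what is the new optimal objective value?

957.5

At the optimum: labor uses 154 of 154 (binding); oven time uses 112 of 112 (binding); butter uses 112 of 132 (slack = 20).
By complementary slackness, y = 0 for the non-binding constraint.
From A_Bᵀ y = c: 1·y_labor + 4·y_oven time = 22.5; 6·y_labor + 3·y_oven time = 30.
This yields shadow prices y_labor = 2.5, y_oven time = 5.
Δz = y_labor·Δb = 2.5 × (5) = 12.5, so new z* = 945 + 12.5 = 957.5.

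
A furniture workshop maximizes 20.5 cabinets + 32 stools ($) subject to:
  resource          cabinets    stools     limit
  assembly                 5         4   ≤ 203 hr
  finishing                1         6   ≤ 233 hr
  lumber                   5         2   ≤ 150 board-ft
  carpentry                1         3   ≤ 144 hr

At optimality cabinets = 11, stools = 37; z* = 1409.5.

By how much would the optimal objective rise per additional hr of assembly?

Binding: assembly and finishing. Non-binding: lumber (21 unused), carpentry (22 unused).
Slack constraints have shadow price 0 (complementary slackness).
The binding rows give the dual system: 5·y_assembly + 1·y_finishing = 20.5 and 4·y_assembly + 6·y_finishing = 32.
→ y_assembly = 3.5 and y_finishing = 3.
Shadow price of assembly = 3.5.

3.5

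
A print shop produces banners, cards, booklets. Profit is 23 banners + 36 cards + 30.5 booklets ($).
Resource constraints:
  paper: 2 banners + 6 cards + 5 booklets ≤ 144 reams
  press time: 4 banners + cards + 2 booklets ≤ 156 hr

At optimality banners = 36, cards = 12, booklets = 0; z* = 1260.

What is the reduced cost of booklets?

-3

Both paper and press time are binding at x*.
The binding rows give the dual system: 2·y_paper + 4·y_press time = 23 and 6·y_paper + 1·y_press time = 36.
Solving: y_paper = 5.5, y_press time = 3.
Reduced cost of booklets: c₃ − yᵀa₃ = 30.5 − (5.5·5 + 3·2) = 30.5 − 33.5 = -3.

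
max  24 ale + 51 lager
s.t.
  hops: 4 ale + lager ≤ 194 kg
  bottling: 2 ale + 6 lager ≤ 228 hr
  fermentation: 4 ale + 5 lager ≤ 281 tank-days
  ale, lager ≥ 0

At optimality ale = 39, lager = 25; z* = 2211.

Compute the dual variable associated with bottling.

6

At the optimum: hops uses 181 of 194 (slack = 13); bottling uses 228 of 228 (binding); fermentation uses 281 of 281 (binding).
Slack constraints have shadow price 0 (complementary slackness).
Dual feasibility on the basic columns requires 2·y_bottling + 4·y_fermentation = 24, 6·y_bottling + 5·y_fermentation = 51.
This yields shadow prices y_bottling = 6, y_fermentation = 3.
Shadow price of bottling = 6.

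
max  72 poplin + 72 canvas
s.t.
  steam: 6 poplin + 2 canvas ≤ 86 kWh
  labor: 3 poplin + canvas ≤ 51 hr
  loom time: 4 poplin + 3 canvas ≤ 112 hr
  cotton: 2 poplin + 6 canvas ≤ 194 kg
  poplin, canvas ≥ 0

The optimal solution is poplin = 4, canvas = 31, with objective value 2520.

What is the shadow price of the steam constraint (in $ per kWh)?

At the optimum: steam uses 86 of 86 (binding); labor uses 43 of 51 (slack = 8); loom time uses 109 of 112 (slack = 3); cotton uses 194 of 194 (binding).
Since labor, loom time are not tight, their duals are 0.
From A_Bᵀ y = c: 6·y_steam + 2·y_cotton = 72; 2·y_steam + 6·y_cotton = 72.
Solving: y_steam = 9, y_cotton = 9.
Shadow price of steam = 9.

9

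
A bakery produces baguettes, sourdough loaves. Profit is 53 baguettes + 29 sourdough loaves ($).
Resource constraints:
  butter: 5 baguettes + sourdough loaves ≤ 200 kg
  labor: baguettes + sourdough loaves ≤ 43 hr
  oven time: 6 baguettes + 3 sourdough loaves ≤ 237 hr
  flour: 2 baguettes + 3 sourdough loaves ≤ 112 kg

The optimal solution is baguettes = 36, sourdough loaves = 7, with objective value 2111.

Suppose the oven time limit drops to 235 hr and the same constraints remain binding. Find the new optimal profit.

Check each constraint at x*: butter 187/200 (slack 13); labor 43/43 (tight); oven time 237/237 (tight); flour 93/112 (slack 19).
Slack constraints have shadow price 0 (complementary slackness).
The binding rows give the dual system: 1·y_labor + 6·y_oven time = 53 and 1·y_labor + 3·y_oven time = 29.
This yields shadow prices y_labor = 5, y_oven time = 8.
Δz = y_oven time·Δb = 8 × (-2) = -16, so new z* = 2111 − 16 = 2095.

2095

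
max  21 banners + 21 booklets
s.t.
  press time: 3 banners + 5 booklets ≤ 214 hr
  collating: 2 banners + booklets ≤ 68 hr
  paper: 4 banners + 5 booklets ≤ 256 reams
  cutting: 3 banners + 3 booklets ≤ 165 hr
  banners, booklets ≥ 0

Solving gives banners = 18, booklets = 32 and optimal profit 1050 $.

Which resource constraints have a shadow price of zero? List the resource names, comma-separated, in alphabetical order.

press time: 214/214 (binding)
collating: 68/68 (binding)
paper: 232/256 (slack 24)
cutting: 150/165 (slack 15)
By complementary slackness, a constraint with positive slack has shadow price 0 → cutting, paper.

cutting, paper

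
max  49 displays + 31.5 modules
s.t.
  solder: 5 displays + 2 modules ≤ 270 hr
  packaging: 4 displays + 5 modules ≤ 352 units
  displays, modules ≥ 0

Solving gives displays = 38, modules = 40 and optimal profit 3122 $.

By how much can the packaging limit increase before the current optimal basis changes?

Binding constraints: solder, packaging. The basis is B = [[5,2],[4,5]] with det 17.
Per unit increase in packaging, x* moves by d = (-0.1176, 0.2941).
The basis stays optimal until displays reaches 0; allowable increase = 323 units.

323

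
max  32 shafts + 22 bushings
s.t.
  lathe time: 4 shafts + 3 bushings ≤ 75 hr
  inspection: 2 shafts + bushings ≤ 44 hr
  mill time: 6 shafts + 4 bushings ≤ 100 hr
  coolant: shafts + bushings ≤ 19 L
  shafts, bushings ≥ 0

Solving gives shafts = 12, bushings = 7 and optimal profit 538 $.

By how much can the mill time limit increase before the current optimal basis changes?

Binding constraints: mill time, coolant. The basis is B = [[6,4],[1,1]] with det 2.
Per unit increase in mill time, x* moves by d = (0.5, -0.5).
The basis stays optimal until lathe time becomes binding; allowable increase = 12 hr.

12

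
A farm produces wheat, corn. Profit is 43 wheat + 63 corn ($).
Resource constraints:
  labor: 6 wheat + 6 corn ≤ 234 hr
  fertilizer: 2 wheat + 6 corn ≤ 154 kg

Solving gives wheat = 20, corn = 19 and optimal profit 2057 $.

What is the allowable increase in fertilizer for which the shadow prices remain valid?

Binding constraints: labor, fertilizer. The basis is B = [[6,6],[2,6]] with det 24.
Per unit increase in fertilizer, x* moves by d = (-0.25, 0.25).
The basis stays optimal until wheat reaches 0; allowable increase = 80 kg.

80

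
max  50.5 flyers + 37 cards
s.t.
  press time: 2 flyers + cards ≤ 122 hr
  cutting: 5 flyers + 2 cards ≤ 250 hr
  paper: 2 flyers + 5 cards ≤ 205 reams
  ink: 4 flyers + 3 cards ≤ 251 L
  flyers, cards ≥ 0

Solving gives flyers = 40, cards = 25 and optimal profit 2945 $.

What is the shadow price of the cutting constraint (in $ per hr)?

At the optimum: press time uses 105 of 122 (slack = 17); cutting uses 250 of 250 (binding); paper uses 205 of 205 (binding); ink uses 235 of 251 (slack = 16).
By complementary slackness, y = 0 for the non-binding constraints.
The binding rows give the dual system: 5·y_cutting + 2·y_paper = 50.5 and 2·y_cutting + 5·y_paper = 37.
Solving: y_cutting = 8.5, y_paper = 4.
Shadow price of cutting = 8.5.

8.5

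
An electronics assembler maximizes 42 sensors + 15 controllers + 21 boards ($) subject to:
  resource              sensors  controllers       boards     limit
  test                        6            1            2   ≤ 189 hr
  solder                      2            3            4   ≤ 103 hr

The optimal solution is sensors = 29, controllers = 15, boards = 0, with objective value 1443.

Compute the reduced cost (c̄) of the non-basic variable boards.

Check each constraint at x*: test 189/189 (tight); solder 103/103 (tight).
The binding rows give the dual system: 6·y_test + 2·y_solder = 42 and 1·y_test + 3·y_solder = 15.
Solving: y_test = 6, y_solder = 3.
Reduced cost of boards: c₃ − yᵀa₃ = 21 − (6·2 + 3·4) = 21 − 24 = -3.

-3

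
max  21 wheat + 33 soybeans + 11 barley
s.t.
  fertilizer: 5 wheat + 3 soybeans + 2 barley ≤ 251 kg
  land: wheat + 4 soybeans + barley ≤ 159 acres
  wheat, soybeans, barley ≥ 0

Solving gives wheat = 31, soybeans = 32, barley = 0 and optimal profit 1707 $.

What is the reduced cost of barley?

At the optimum: fertilizer uses 251 of 251 (binding); land uses 159 of 159 (binding).
Dual feasibility on the basic columns requires 5·y_fertilizer + 1·y_land = 21, 3·y_fertilizer + 4·y_land = 33.
→ y_fertilizer = 3 and y_land = 6.
Reduced cost of barley: c₃ − yᵀa₃ = 11 − (3·2 + 6·1) = 11 − 12 = -1.

-1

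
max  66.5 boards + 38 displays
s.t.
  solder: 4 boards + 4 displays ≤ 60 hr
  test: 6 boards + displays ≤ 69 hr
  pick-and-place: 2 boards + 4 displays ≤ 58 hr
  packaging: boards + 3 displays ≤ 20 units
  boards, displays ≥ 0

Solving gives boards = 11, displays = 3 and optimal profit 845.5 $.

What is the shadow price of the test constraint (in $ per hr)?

Binding: test and packaging. Non-binding: solder (4 unused), pick-and-place (24 unused).
By complementary slackness, y = 0 for the non-binding constraints.
Dual feasibility on the basic columns requires 6·y_test + 1·y_packaging = 66.5, 1·y_test + 3·y_packaging = 38.
Solving: y_test = 9.5, y_packaging = 9.5.
Shadow price of test = 9.5.

9.5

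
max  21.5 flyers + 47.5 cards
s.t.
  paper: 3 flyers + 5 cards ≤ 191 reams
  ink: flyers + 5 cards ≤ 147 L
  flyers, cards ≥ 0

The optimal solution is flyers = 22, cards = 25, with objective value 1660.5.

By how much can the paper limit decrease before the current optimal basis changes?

44

Binding constraints: paper, ink. The basis is B = [[3,5],[1,5]] with det 10.
Per unit decrease in paper, x* moves by d = (-0.5, 0.1).
The basis stays optimal until flyers reaches 0; allowable decrease = 44 reams.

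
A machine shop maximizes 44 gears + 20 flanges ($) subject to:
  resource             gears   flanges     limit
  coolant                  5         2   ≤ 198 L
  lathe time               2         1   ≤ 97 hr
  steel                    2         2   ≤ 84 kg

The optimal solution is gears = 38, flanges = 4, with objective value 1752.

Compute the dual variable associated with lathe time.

Binding: coolant and steel. Non-binding: lathe time (17 unused).
Since lathe time is not tight, its dual is 0.
Dual feasibility on the basic columns requires 5·y_coolant + 2·y_steel = 44, 2·y_coolant + 2·y_steel = 20.
This yields shadow prices y_coolant = 8, y_steel = 2.
Shadow price of lathe time = 0.

0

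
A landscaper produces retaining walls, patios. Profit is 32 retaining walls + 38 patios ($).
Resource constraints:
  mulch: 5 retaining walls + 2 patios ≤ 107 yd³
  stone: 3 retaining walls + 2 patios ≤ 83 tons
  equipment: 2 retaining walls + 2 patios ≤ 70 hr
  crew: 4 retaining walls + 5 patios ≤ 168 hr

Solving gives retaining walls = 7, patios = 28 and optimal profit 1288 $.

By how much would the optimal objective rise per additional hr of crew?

Binding: equipment and crew. Non-binding: mulch (16 unused), stone (6 unused).
Since mulch, stone are not tight, their duals are 0.
From A_Bᵀ y = c: 2·y_equipment + 4·y_crew = 32; 2·y_equipment + 5·y_crew = 38.
Solving: y_equipment = 4, y_crew = 6.
Shadow price of crew = 6.

6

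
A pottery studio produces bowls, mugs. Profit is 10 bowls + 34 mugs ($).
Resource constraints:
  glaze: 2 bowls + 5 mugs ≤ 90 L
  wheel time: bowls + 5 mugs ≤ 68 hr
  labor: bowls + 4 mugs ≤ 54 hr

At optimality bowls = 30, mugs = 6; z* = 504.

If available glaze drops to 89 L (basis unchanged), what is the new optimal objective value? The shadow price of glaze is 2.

Δb = -1, so new z* = 504 + (2)·(-1) = 504 − 2 = 502.

502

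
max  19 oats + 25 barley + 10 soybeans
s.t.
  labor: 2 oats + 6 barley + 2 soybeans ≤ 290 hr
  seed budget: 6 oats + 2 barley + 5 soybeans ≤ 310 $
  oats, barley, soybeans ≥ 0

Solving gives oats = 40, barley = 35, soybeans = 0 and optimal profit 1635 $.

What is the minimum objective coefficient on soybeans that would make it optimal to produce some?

Both labor and seed budget are binding at x*.
The binding rows give the dual system: 2·y_labor + 6·y_seed budget = 19 and 6·y_labor + 2·y_seed budget = 25.
This yields shadow prices y_labor = 3.5, y_seed budget = 2.
soybeans enters the basis when its profit ≥ yᵀa₃ = 3.5·2 + 2·5 = 17.

17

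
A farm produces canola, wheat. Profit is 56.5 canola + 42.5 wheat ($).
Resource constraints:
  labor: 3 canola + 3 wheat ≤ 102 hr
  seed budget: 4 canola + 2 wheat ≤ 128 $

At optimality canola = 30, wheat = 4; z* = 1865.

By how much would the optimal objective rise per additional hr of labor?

9.5

Both labor and seed budget are binding at x*.
Dual feasibility on the basic columns requires 3·y_labor + 4·y_seed budget = 56.5, 3·y_labor + 2·y_seed budget = 42.5.
→ y_labor = 9.5 and y_seed budget = 7.
Shadow price of labor = 9.5.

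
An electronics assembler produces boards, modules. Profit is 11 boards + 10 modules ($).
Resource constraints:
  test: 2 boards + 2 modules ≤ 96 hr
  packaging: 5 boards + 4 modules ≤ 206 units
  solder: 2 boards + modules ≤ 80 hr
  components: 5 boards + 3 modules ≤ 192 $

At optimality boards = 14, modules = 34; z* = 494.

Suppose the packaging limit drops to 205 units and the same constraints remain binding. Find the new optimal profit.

Binding: test and packaging. Non-binding: solder (18 unused), components (20 unused).
By complementary slackness, y = 0 for the non-binding constraints.
Dual feasibility on the basic columns requires 2·y_test + 5·y_packaging = 11, 2·y_test + 4·y_packaging = 10.
Solving: y_test = 3, y_packaging = 1.
Δz = y_packaging·Δb = 1 × (-1) = -1, so new z* = 494 − 1 = 493.

493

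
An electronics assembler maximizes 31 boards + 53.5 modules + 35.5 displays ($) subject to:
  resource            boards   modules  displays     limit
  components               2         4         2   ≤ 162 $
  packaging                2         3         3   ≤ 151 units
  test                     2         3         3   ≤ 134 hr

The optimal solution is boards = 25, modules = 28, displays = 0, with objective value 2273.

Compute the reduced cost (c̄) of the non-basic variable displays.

Check each constraint at x*: components 162/162 (tight); packaging 134/151 (slack 17); test 134/134 (tight).
Since packaging is not tight, its dual is 0.
Dual feasibility on the basic columns requires 2·y_components + 2·y_test = 31, 4·y_components + 3·y_test = 53.5.
→ y_components = 7 and y_test = 8.5.
Reduced cost of displays: c₃ − yᵀa₃ = 35.5 − (7·2 + 8.5·3) = 35.5 − 39.5 = -4.

-4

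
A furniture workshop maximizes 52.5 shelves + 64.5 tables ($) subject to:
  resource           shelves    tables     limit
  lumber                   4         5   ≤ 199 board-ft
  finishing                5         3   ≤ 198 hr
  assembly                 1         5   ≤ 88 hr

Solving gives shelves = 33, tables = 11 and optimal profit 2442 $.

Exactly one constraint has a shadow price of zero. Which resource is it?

lumber

lumber: 187/199 (slack 12)
finishing: 198/198 (binding)
assembly: 88/88 (binding)
By complementary slackness, a constraint with positive slack has shadow price 0 → lumber.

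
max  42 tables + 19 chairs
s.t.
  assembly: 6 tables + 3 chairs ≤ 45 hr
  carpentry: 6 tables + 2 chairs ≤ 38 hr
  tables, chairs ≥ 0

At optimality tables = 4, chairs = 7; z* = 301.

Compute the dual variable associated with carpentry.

2

Check each constraint at x*: assembly 45/45 (tight); carpentry 38/38 (tight).
The binding rows give the dual system: 6·y_assembly + 6·y_carpentry = 42 and 3·y_assembly + 2·y_carpentry = 19.
→ y_assembly = 5 and y_carpentry = 2.
Shadow price of carpentry = 2.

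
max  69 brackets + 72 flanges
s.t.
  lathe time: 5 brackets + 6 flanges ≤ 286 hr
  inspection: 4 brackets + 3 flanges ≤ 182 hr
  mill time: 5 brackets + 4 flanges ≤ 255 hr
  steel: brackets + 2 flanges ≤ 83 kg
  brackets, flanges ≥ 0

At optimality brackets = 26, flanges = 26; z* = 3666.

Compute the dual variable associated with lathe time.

9

Check each constraint at x*: lathe time 286/286 (tight); inspection 182/182 (tight); mill time 234/255 (slack 21); steel 78/83 (slack 5).
By complementary slackness, y = 0 for the non-binding constraints.
From A_Bᵀ y = c: 5·y_lathe time + 4·y_inspection = 69; 6·y_lathe time + 3·y_inspection = 72.
This yields shadow prices y_lathe time = 9, y_inspection = 6.
Shadow price of lathe time = 9.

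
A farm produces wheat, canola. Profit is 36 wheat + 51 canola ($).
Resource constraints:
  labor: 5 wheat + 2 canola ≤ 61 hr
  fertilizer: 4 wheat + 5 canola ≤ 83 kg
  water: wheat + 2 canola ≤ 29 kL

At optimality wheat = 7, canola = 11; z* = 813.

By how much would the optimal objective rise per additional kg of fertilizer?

7

Check each constraint at x*: labor 57/61 (slack 4); fertilizer 83/83 (tight); water 29/29 (tight).
Slack constraints have shadow price 0 (complementary slackness).
From A_Bᵀ y = c: 4·y_fertilizer + 1·y_water = 36; 5·y_fertilizer + 2·y_water = 51.
This yields shadow prices y_fertilizer = 7, y_water = 8.
Shadow price of fertilizer = 7.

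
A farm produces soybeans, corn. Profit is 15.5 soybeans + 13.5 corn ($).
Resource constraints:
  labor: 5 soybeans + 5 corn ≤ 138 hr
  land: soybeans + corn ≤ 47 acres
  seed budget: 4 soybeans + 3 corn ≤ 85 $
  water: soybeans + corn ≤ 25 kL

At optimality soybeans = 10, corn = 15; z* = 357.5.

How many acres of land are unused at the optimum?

22

land used = 1·10 + 1·15 = 25; slack = 47 − 25 = 22.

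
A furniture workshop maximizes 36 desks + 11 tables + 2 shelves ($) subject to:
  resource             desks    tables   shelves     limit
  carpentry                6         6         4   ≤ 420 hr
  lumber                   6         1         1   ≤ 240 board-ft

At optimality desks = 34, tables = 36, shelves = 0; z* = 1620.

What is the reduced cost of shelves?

Check each constraint at x*: carpentry 420/420 (tight); lumber 240/240 (tight).
Dual feasibility on the basic columns requires 6·y_carpentry + 6·y_lumber = 36, 6·y_carpentry + 1·y_lumber = 11.
This yields shadow prices y_carpentry = 1, y_lumber = 5.
Reduced cost of shelves: c₃ − yᵀa₃ = 2 − (1·4 + 5·1) = 2 − 9 = -7.

-7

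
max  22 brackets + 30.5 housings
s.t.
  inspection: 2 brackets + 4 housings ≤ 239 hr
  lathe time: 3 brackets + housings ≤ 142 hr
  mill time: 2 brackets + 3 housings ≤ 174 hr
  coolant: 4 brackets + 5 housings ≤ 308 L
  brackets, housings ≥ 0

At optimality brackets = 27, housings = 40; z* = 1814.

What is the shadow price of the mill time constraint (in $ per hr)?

Check each constraint at x*: inspection 214/239 (slack 25); lathe time 121/142 (slack 21); mill time 174/174 (tight); coolant 308/308 (tight).
Since inspection, lathe time are not tight, their duals are 0.
From A_Bᵀ y = c: 2·y_mill time + 4·y_coolant = 22; 3·y_mill time + 5·y_coolant = 30.5.
This yields shadow prices y_mill time = 6, y_coolant = 2.5.
Shadow price of mill time = 6.

6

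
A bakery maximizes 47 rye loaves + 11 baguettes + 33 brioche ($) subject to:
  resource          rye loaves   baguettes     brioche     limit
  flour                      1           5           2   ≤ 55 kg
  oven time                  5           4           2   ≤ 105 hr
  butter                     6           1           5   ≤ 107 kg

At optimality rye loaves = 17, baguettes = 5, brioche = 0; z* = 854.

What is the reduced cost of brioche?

Binding: oven time and butter. Non-binding: flour (13 unused).
Slack constraints have shadow price 0 (complementary slackness).
Dual feasibility on the basic columns requires 5·y_oven time + 6·y_butter = 47, 4·y_oven time + 1·y_butter = 11.
Solving: y_oven time = 1, y_butter = 7.
Reduced cost of brioche: c₃ − yᵀa₃ = 33 − (1·2 + 7·5) = 33 − 37 = -4.

-4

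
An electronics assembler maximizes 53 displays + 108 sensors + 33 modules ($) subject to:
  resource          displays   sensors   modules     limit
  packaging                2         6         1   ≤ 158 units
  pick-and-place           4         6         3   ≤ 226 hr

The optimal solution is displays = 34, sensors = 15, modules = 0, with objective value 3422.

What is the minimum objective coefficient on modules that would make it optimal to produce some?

At the optimum: packaging uses 158 of 158 (binding); pick-and-place uses 226 of 226 (binding).
Dual feasibility on the basic columns requires 2·y_packaging + 4·y_pick-and-place = 53, 6·y_packaging + 6·y_pick-and-place = 108.
→ y_packaging = 9.5 and y_pick-and-place = 8.5.
modules enters the basis when its profit ≥ yᵀa₃ = 9.5·1 + 8.5·3 = 35.

35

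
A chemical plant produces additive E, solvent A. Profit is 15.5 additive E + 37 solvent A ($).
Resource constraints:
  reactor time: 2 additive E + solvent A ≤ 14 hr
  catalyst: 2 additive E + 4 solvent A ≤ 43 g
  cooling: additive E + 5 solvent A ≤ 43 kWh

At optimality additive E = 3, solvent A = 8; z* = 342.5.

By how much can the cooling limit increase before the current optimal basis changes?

7.5

Binding constraints: reactor time, cooling. The basis is B = [[2,1],[1,5]] with det 9.
Per unit increase in cooling, x* moves by d = (-0.1111, 0.2222).
The basis stays optimal until catalyst becomes binding; allowable increase = 7.5 kWh.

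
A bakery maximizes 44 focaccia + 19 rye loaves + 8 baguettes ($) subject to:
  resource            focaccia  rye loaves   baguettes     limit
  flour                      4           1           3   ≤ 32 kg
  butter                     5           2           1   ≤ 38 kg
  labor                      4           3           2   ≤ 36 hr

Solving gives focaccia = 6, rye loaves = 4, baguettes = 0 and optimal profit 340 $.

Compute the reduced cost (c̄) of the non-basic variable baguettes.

Binding: butter and labor. Non-binding: flour (4 unused).
By complementary slackness, y = 0 for the non-binding constraint.
From A_Bᵀ y = c: 5·y_butter + 4·y_labor = 44; 2·y_butter + 3·y_labor = 19.
Solving: y_butter = 8, y_labor = 1.
Reduced cost of baguettes: c₃ − yᵀa₃ = 8 − (8·1 + 1·2) = 8 − 10 = -2.

-2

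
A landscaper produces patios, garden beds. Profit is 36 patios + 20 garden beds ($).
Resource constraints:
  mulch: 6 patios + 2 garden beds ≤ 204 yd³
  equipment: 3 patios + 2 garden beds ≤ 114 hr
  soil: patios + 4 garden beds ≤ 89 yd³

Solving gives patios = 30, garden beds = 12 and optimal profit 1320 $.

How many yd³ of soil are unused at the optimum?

11

soil used = 1·30 + 4·12 = 78; slack = 89 − 78 = 11.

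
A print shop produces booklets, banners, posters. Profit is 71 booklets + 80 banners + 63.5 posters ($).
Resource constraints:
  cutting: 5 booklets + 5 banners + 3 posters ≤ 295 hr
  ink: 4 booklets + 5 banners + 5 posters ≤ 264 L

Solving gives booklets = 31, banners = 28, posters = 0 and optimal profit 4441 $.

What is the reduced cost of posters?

Check each constraint at x*: cutting 295/295 (tight); ink 264/264 (tight).
Dual feasibility on the basic columns requires 5·y_cutting + 4·y_ink = 71, 5·y_cutting + 5·y_ink = 80.
→ y_cutting = 7 and y_ink = 9.
Reduced cost of posters: c₃ − yᵀa₃ = 63.5 − (7·3 + 9·5) = 63.5 − 66 = -2.5.

-2.5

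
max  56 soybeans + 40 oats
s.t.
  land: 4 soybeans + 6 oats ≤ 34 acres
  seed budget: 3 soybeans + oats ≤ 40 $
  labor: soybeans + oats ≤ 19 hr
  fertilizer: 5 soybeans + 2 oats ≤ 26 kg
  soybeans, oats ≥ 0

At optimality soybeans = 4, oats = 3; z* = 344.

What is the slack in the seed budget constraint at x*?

seed budget used = 3·4 + 1·3 = 15; slack = 40 − 15 = 25.

25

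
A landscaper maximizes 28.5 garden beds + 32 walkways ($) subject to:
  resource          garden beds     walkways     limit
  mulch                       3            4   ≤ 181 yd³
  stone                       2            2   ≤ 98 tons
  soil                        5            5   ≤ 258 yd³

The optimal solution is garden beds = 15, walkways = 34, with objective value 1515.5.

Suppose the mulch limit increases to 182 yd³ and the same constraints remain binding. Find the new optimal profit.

1519

Check each constraint at x*: mulch 181/181 (tight); stone 98/98 (tight); soil 245/258 (slack 13).
Slack constraints have shadow price 0 (complementary slackness).
From A_Bᵀ y = c: 3·y_mulch + 2·y_stone = 28.5; 4·y_mulch + 2·y_stone = 32.
This yields shadow prices y_mulch = 3.5, y_stone = 9.
Δz = y_mulch·Δb = 3.5 × (1) = 3.5, so new z* = 1515.5 + 3.5 = 1519.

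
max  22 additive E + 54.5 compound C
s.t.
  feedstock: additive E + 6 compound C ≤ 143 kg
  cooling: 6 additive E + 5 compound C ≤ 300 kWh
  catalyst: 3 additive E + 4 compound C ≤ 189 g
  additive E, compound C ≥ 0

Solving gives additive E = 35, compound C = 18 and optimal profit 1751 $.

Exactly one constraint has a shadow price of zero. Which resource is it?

catalyst

feedstock: 143/143 (binding)
cooling: 300/300 (binding)
catalyst: 177/189 (slack 12)
By complementary slackness, a constraint with positive slack has shadow price 0 → catalyst.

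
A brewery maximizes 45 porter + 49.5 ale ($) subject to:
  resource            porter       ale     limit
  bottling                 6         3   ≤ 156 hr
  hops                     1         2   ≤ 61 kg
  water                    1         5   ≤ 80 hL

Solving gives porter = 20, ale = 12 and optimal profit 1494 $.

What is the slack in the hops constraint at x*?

hops used = 1·20 + 2·12 = 44; slack = 61 − 44 = 17.

17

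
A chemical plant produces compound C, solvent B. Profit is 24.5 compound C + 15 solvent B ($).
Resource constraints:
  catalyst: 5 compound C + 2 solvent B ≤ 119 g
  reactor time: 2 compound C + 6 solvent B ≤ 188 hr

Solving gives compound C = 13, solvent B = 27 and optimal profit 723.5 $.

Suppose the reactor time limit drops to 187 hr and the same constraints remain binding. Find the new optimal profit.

722.5

At the optimum: catalyst uses 119 of 119 (binding); reactor time uses 188 of 188 (binding).
The binding rows give the dual system: 5·y_catalyst + 2·y_reactor time = 24.5 and 2·y_catalyst + 6·y_reactor time = 15.
→ y_catalyst = 4.5 and y_reactor time = 1.
Δz = y_reactor time·Δb = 1 × (-1) = -1, so new z* = 723.5 − 1 = 722.5.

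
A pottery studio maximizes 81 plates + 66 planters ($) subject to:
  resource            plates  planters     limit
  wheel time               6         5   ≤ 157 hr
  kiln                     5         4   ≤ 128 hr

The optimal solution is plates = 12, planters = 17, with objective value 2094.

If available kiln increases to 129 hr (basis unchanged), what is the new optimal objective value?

Both wheel time and kiln are binding at x*.
The binding rows give the dual system: 6·y_wheel time + 5·y_kiln = 81 and 5·y_wheel time + 4·y_kiln = 66.
→ y_wheel time = 6 and y_kiln = 9.
Δz = y_kiln·Δb = 9 × (1) = 9, so new z* = 2094 + 9 = 2103.

2103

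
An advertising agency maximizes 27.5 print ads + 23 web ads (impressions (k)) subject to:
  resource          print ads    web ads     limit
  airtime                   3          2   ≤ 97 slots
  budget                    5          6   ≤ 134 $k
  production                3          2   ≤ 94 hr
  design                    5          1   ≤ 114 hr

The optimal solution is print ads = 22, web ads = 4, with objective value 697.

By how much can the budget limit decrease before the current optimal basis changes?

Binding constraints: budget, design. The basis is B = [[5,6],[5,1]] with det -25.
Per unit decrease in budget, x* moves by d = (0.04, -0.2).
The basis stays optimal until web ads reaches 0; allowable decrease = 20 $k.

20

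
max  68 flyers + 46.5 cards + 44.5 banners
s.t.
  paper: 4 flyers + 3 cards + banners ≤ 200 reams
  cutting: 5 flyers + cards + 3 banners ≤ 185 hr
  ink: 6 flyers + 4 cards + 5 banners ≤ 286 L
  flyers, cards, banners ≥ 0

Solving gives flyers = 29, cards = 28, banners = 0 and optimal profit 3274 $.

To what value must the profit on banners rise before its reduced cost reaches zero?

48.5

Binding: paper and ink. Non-binding: cutting (12 unused).
By complementary slackness, y = 0 for the non-binding constraint.
Dual feasibility on the basic columns requires 4·y_paper + 6·y_ink = 68, 3·y_paper + 4·y_ink = 46.5.
Solving: y_paper = 3.5, y_ink = 9.
banners enters the basis when its profit ≥ yᵀa₃ = 3.5·1 + 9·5 = 48.5.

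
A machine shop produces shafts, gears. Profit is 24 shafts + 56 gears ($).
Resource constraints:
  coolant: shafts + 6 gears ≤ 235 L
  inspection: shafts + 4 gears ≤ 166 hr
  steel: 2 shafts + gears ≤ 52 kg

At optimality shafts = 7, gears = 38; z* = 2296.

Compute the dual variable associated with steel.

Check each constraint at x*: coolant 235/235 (tight); inspection 159/166 (slack 7); steel 52/52 (tight).
Since inspection is not tight, its dual is 0.
Dual feasibility on the basic columns requires 1·y_coolant + 2·y_steel = 24, 6·y_coolant + 1·y_steel = 56.
This yields shadow prices y_coolant = 8, y_steel = 8.
Shadow price of steel = 8.

8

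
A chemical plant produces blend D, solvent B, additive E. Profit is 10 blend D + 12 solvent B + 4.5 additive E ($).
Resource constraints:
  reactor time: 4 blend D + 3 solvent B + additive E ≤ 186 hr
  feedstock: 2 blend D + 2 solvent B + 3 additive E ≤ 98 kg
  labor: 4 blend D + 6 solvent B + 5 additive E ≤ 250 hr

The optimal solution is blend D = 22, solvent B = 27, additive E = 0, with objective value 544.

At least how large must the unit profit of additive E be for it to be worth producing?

14

Check each constraint at x*: reactor time 169/186 (slack 17); feedstock 98/98 (tight); labor 250/250 (tight).
Slack constraints have shadow price 0 (complementary slackness).
The binding rows give the dual system: 2·y_feedstock + 4·y_labor = 10 and 2·y_feedstock + 6·y_labor = 12.
This yields shadow prices y_feedstock = 3, y_labor = 1.
additive E enters the basis when its profit ≥ yᵀa₃ = 3·3 + 1·5 = 14.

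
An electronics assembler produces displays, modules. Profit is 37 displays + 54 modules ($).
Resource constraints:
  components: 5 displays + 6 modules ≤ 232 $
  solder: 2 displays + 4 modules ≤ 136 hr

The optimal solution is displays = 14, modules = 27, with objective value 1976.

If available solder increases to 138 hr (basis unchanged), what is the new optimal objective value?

At the optimum: components uses 232 of 232 (binding); solder uses 136 of 136 (binding).
From A_Bᵀ y = c: 5·y_components + 2·y_solder = 37; 6·y_components + 4·y_solder = 54.
→ y_components = 5 and y_solder = 6.
Δz = y_solder·Δb = 6 × (2) = 12, so new z* = 1976 + 12 = 1988.

1988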